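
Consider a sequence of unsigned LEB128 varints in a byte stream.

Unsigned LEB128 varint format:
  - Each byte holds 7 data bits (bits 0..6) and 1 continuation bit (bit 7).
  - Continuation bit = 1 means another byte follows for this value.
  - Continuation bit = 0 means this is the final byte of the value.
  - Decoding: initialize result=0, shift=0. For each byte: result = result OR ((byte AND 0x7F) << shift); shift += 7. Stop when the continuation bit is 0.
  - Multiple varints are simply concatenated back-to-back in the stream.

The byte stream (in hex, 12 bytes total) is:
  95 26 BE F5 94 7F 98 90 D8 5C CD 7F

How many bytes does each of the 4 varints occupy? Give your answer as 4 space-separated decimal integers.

Answer: 2 4 4 2

Derivation:
  byte[0]=0x95 cont=1 payload=0x15=21: acc |= 21<<0 -> acc=21 shift=7
  byte[1]=0x26 cont=0 payload=0x26=38: acc |= 38<<7 -> acc=4885 shift=14 [end]
Varint 1: bytes[0:2] = 95 26 -> value 4885 (2 byte(s))
  byte[2]=0xBE cont=1 payload=0x3E=62: acc |= 62<<0 -> acc=62 shift=7
  byte[3]=0xF5 cont=1 payload=0x75=117: acc |= 117<<7 -> acc=15038 shift=14
  byte[4]=0x94 cont=1 payload=0x14=20: acc |= 20<<14 -> acc=342718 shift=21
  byte[5]=0x7F cont=0 payload=0x7F=127: acc |= 127<<21 -> acc=266681022 shift=28 [end]
Varint 2: bytes[2:6] = BE F5 94 7F -> value 266681022 (4 byte(s))
  byte[6]=0x98 cont=1 payload=0x18=24: acc |= 24<<0 -> acc=24 shift=7
  byte[7]=0x90 cont=1 payload=0x10=16: acc |= 16<<7 -> acc=2072 shift=14
  byte[8]=0xD8 cont=1 payload=0x58=88: acc |= 88<<14 -> acc=1443864 shift=21
  byte[9]=0x5C cont=0 payload=0x5C=92: acc |= 92<<21 -> acc=194381848 shift=28 [end]
Varint 3: bytes[6:10] = 98 90 D8 5C -> value 194381848 (4 byte(s))
  byte[10]=0xCD cont=1 payload=0x4D=77: acc |= 77<<0 -> acc=77 shift=7
  byte[11]=0x7F cont=0 payload=0x7F=127: acc |= 127<<7 -> acc=16333 shift=14 [end]
Varint 4: bytes[10:12] = CD 7F -> value 16333 (2 byte(s))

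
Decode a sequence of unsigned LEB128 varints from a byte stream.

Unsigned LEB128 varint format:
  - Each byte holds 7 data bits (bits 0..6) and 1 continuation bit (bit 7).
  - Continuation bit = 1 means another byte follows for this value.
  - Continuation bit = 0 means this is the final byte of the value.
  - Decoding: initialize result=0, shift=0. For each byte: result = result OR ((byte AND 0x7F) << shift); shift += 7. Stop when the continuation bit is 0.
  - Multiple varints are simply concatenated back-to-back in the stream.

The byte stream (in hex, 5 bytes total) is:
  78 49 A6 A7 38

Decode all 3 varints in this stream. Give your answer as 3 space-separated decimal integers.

Answer: 120 73 922534

Derivation:
  byte[0]=0x78 cont=0 payload=0x78=120: acc |= 120<<0 -> acc=120 shift=7 [end]
Varint 1: bytes[0:1] = 78 -> value 120 (1 byte(s))
  byte[1]=0x49 cont=0 payload=0x49=73: acc |= 73<<0 -> acc=73 shift=7 [end]
Varint 2: bytes[1:2] = 49 -> value 73 (1 byte(s))
  byte[2]=0xA6 cont=1 payload=0x26=38: acc |= 38<<0 -> acc=38 shift=7
  byte[3]=0xA7 cont=1 payload=0x27=39: acc |= 39<<7 -> acc=5030 shift=14
  byte[4]=0x38 cont=0 payload=0x38=56: acc |= 56<<14 -> acc=922534 shift=21 [end]
Varint 3: bytes[2:5] = A6 A7 38 -> value 922534 (3 byte(s))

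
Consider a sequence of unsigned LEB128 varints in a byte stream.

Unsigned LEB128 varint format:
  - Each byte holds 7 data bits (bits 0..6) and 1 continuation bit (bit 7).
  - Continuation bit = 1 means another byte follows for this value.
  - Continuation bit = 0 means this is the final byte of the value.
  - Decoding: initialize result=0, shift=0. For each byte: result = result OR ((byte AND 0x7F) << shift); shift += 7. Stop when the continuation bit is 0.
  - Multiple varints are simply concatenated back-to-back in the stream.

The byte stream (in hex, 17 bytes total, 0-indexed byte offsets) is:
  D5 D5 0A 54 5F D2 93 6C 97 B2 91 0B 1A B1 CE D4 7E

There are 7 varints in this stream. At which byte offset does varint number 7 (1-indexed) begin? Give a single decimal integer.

  byte[0]=0xD5 cont=1 payload=0x55=85: acc |= 85<<0 -> acc=85 shift=7
  byte[1]=0xD5 cont=1 payload=0x55=85: acc |= 85<<7 -> acc=10965 shift=14
  byte[2]=0x0A cont=0 payload=0x0A=10: acc |= 10<<14 -> acc=174805 shift=21 [end]
Varint 1: bytes[0:3] = D5 D5 0A -> value 174805 (3 byte(s))
  byte[3]=0x54 cont=0 payload=0x54=84: acc |= 84<<0 -> acc=84 shift=7 [end]
Varint 2: bytes[3:4] = 54 -> value 84 (1 byte(s))
  byte[4]=0x5F cont=0 payload=0x5F=95: acc |= 95<<0 -> acc=95 shift=7 [end]
Varint 3: bytes[4:5] = 5F -> value 95 (1 byte(s))
  byte[5]=0xD2 cont=1 payload=0x52=82: acc |= 82<<0 -> acc=82 shift=7
  byte[6]=0x93 cont=1 payload=0x13=19: acc |= 19<<7 -> acc=2514 shift=14
  byte[7]=0x6C cont=0 payload=0x6C=108: acc |= 108<<14 -> acc=1771986 shift=21 [end]
Varint 4: bytes[5:8] = D2 93 6C -> value 1771986 (3 byte(s))
  byte[8]=0x97 cont=1 payload=0x17=23: acc |= 23<<0 -> acc=23 shift=7
  byte[9]=0xB2 cont=1 payload=0x32=50: acc |= 50<<7 -> acc=6423 shift=14
  byte[10]=0x91 cont=1 payload=0x11=17: acc |= 17<<14 -> acc=284951 shift=21
  byte[11]=0x0B cont=0 payload=0x0B=11: acc |= 11<<21 -> acc=23353623 shift=28 [end]
Varint 5: bytes[8:12] = 97 B2 91 0B -> value 23353623 (4 byte(s))
  byte[12]=0x1A cont=0 payload=0x1A=26: acc |= 26<<0 -> acc=26 shift=7 [end]
Varint 6: bytes[12:13] = 1A -> value 26 (1 byte(s))
  byte[13]=0xB1 cont=1 payload=0x31=49: acc |= 49<<0 -> acc=49 shift=7
  byte[14]=0xCE cont=1 payload=0x4E=78: acc |= 78<<7 -> acc=10033 shift=14
  byte[15]=0xD4 cont=1 payload=0x54=84: acc |= 84<<14 -> acc=1386289 shift=21
  byte[16]=0x7E cont=0 payload=0x7E=126: acc |= 126<<21 -> acc=265627441 shift=28 [end]
Varint 7: bytes[13:17] = B1 CE D4 7E -> value 265627441 (4 byte(s))

Answer: 13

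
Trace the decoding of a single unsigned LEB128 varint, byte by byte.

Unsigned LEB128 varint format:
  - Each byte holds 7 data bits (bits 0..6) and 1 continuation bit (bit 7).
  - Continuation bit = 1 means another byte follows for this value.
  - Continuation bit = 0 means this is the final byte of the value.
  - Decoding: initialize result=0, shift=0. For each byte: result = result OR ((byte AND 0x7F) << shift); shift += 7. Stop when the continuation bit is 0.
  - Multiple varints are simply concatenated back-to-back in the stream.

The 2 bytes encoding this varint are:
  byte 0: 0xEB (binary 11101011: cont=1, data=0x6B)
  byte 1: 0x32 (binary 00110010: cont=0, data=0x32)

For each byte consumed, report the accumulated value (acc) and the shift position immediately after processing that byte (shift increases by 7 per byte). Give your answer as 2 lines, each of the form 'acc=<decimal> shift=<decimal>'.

byte 0=0xEB: payload=0x6B=107, contrib = 107<<0 = 107; acc -> 107, shift -> 7
byte 1=0x32: payload=0x32=50, contrib = 50<<7 = 6400; acc -> 6507, shift -> 14

Answer: acc=107 shift=7
acc=6507 shift=14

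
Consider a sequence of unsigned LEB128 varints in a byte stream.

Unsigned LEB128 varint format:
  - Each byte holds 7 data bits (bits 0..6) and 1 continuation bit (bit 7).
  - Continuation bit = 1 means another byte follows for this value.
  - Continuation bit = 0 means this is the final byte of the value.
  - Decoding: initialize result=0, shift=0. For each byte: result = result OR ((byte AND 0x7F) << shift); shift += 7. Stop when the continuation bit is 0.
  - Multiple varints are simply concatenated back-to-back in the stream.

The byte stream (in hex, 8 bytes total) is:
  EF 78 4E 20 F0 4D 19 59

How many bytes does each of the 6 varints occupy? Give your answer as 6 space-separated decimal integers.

Answer: 2 1 1 2 1 1

Derivation:
  byte[0]=0xEF cont=1 payload=0x6F=111: acc |= 111<<0 -> acc=111 shift=7
  byte[1]=0x78 cont=0 payload=0x78=120: acc |= 120<<7 -> acc=15471 shift=14 [end]
Varint 1: bytes[0:2] = EF 78 -> value 15471 (2 byte(s))
  byte[2]=0x4E cont=0 payload=0x4E=78: acc |= 78<<0 -> acc=78 shift=7 [end]
Varint 2: bytes[2:3] = 4E -> value 78 (1 byte(s))
  byte[3]=0x20 cont=0 payload=0x20=32: acc |= 32<<0 -> acc=32 shift=7 [end]
Varint 3: bytes[3:4] = 20 -> value 32 (1 byte(s))
  byte[4]=0xF0 cont=1 payload=0x70=112: acc |= 112<<0 -> acc=112 shift=7
  byte[5]=0x4D cont=0 payload=0x4D=77: acc |= 77<<7 -> acc=9968 shift=14 [end]
Varint 4: bytes[4:6] = F0 4D -> value 9968 (2 byte(s))
  byte[6]=0x19 cont=0 payload=0x19=25: acc |= 25<<0 -> acc=25 shift=7 [end]
Varint 5: bytes[6:7] = 19 -> value 25 (1 byte(s))
  byte[7]=0x59 cont=0 payload=0x59=89: acc |= 89<<0 -> acc=89 shift=7 [end]
Varint 6: bytes[7:8] = 59 -> value 89 (1 byte(s))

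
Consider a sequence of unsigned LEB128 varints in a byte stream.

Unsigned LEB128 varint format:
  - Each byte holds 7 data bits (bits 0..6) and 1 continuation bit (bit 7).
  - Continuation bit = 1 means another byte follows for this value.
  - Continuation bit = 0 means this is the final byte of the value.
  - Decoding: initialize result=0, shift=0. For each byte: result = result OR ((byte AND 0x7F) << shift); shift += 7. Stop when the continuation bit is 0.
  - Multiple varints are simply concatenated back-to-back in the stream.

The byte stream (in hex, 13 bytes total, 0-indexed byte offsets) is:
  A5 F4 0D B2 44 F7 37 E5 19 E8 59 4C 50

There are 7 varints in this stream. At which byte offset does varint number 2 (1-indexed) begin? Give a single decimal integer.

  byte[0]=0xA5 cont=1 payload=0x25=37: acc |= 37<<0 -> acc=37 shift=7
  byte[1]=0xF4 cont=1 payload=0x74=116: acc |= 116<<7 -> acc=14885 shift=14
  byte[2]=0x0D cont=0 payload=0x0D=13: acc |= 13<<14 -> acc=227877 shift=21 [end]
Varint 1: bytes[0:3] = A5 F4 0D -> value 227877 (3 byte(s))
  byte[3]=0xB2 cont=1 payload=0x32=50: acc |= 50<<0 -> acc=50 shift=7
  byte[4]=0x44 cont=0 payload=0x44=68: acc |= 68<<7 -> acc=8754 shift=14 [end]
Varint 2: bytes[3:5] = B2 44 -> value 8754 (2 byte(s))
  byte[5]=0xF7 cont=1 payload=0x77=119: acc |= 119<<0 -> acc=119 shift=7
  byte[6]=0x37 cont=0 payload=0x37=55: acc |= 55<<7 -> acc=7159 shift=14 [end]
Varint 3: bytes[5:7] = F7 37 -> value 7159 (2 byte(s))
  byte[7]=0xE5 cont=1 payload=0x65=101: acc |= 101<<0 -> acc=101 shift=7
  byte[8]=0x19 cont=0 payload=0x19=25: acc |= 25<<7 -> acc=3301 shift=14 [end]
Varint 4: bytes[7:9] = E5 19 -> value 3301 (2 byte(s))
  byte[9]=0xE8 cont=1 payload=0x68=104: acc |= 104<<0 -> acc=104 shift=7
  byte[10]=0x59 cont=0 payload=0x59=89: acc |= 89<<7 -> acc=11496 shift=14 [end]
Varint 5: bytes[9:11] = E8 59 -> value 11496 (2 byte(s))
  byte[11]=0x4C cont=0 payload=0x4C=76: acc |= 76<<0 -> acc=76 shift=7 [end]
Varint 6: bytes[11:12] = 4C -> value 76 (1 byte(s))
  byte[12]=0x50 cont=0 payload=0x50=80: acc |= 80<<0 -> acc=80 shift=7 [end]
Varint 7: bytes[12:13] = 50 -> value 80 (1 byte(s))

Answer: 3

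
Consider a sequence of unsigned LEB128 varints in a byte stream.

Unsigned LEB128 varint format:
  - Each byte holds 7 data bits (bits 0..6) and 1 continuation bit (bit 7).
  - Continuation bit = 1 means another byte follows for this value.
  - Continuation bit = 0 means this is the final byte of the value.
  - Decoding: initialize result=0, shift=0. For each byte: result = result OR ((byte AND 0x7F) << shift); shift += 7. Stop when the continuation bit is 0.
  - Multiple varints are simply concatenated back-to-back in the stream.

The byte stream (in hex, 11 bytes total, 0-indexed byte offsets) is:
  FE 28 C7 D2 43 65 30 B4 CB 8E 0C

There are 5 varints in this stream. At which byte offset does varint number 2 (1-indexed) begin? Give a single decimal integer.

  byte[0]=0xFE cont=1 payload=0x7E=126: acc |= 126<<0 -> acc=126 shift=7
  byte[1]=0x28 cont=0 payload=0x28=40: acc |= 40<<7 -> acc=5246 shift=14 [end]
Varint 1: bytes[0:2] = FE 28 -> value 5246 (2 byte(s))
  byte[2]=0xC7 cont=1 payload=0x47=71: acc |= 71<<0 -> acc=71 shift=7
  byte[3]=0xD2 cont=1 payload=0x52=82: acc |= 82<<7 -> acc=10567 shift=14
  byte[4]=0x43 cont=0 payload=0x43=67: acc |= 67<<14 -> acc=1108295 shift=21 [end]
Varint 2: bytes[2:5] = C7 D2 43 -> value 1108295 (3 byte(s))
  byte[5]=0x65 cont=0 payload=0x65=101: acc |= 101<<0 -> acc=101 shift=7 [end]
Varint 3: bytes[5:6] = 65 -> value 101 (1 byte(s))
  byte[6]=0x30 cont=0 payload=0x30=48: acc |= 48<<0 -> acc=48 shift=7 [end]
Varint 4: bytes[6:7] = 30 -> value 48 (1 byte(s))
  byte[7]=0xB4 cont=1 payload=0x34=52: acc |= 52<<0 -> acc=52 shift=7
  byte[8]=0xCB cont=1 payload=0x4B=75: acc |= 75<<7 -> acc=9652 shift=14
  byte[9]=0x8E cont=1 payload=0x0E=14: acc |= 14<<14 -> acc=239028 shift=21
  byte[10]=0x0C cont=0 payload=0x0C=12: acc |= 12<<21 -> acc=25404852 shift=28 [end]
Varint 5: bytes[7:11] = B4 CB 8E 0C -> value 25404852 (4 byte(s))

Answer: 2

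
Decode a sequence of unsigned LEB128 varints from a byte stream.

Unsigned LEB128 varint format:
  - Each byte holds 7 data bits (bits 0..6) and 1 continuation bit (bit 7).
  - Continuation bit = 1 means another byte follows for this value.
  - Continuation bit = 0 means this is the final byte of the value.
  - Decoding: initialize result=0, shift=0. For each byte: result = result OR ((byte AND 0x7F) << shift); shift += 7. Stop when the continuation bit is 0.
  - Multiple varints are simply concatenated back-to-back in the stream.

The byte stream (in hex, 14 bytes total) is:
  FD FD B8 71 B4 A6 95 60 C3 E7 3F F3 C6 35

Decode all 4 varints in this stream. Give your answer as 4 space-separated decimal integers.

Answer: 237911805 201675572 1045443 877427

Derivation:
  byte[0]=0xFD cont=1 payload=0x7D=125: acc |= 125<<0 -> acc=125 shift=7
  byte[1]=0xFD cont=1 payload=0x7D=125: acc |= 125<<7 -> acc=16125 shift=14
  byte[2]=0xB8 cont=1 payload=0x38=56: acc |= 56<<14 -> acc=933629 shift=21
  byte[3]=0x71 cont=0 payload=0x71=113: acc |= 113<<21 -> acc=237911805 shift=28 [end]
Varint 1: bytes[0:4] = FD FD B8 71 -> value 237911805 (4 byte(s))
  byte[4]=0xB4 cont=1 payload=0x34=52: acc |= 52<<0 -> acc=52 shift=7
  byte[5]=0xA6 cont=1 payload=0x26=38: acc |= 38<<7 -> acc=4916 shift=14
  byte[6]=0x95 cont=1 payload=0x15=21: acc |= 21<<14 -> acc=348980 shift=21
  byte[7]=0x60 cont=0 payload=0x60=96: acc |= 96<<21 -> acc=201675572 shift=28 [end]
Varint 2: bytes[4:8] = B4 A6 95 60 -> value 201675572 (4 byte(s))
  byte[8]=0xC3 cont=1 payload=0x43=67: acc |= 67<<0 -> acc=67 shift=7
  byte[9]=0xE7 cont=1 payload=0x67=103: acc |= 103<<7 -> acc=13251 shift=14
  byte[10]=0x3F cont=0 payload=0x3F=63: acc |= 63<<14 -> acc=1045443 shift=21 [end]
Varint 3: bytes[8:11] = C3 E7 3F -> value 1045443 (3 byte(s))
  byte[11]=0xF3 cont=1 payload=0x73=115: acc |= 115<<0 -> acc=115 shift=7
  byte[12]=0xC6 cont=1 payload=0x46=70: acc |= 70<<7 -> acc=9075 shift=14
  byte[13]=0x35 cont=0 payload=0x35=53: acc |= 53<<14 -> acc=877427 shift=21 [end]
Varint 4: bytes[11:14] = F3 C6 35 -> value 877427 (3 byte(s))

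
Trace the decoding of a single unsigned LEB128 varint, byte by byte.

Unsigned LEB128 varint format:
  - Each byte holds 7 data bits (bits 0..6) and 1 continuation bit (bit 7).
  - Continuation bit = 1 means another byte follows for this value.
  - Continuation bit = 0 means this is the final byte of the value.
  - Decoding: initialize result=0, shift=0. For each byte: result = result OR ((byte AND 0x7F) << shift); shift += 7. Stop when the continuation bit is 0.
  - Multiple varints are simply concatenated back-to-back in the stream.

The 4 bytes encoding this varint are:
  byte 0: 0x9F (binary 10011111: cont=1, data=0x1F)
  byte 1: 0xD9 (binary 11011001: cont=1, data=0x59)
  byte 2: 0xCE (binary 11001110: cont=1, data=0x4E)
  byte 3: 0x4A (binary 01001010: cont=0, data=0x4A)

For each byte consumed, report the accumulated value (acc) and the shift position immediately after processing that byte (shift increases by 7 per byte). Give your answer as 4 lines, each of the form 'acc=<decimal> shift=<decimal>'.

byte 0=0x9F: payload=0x1F=31, contrib = 31<<0 = 31; acc -> 31, shift -> 7
byte 1=0xD9: payload=0x59=89, contrib = 89<<7 = 11392; acc -> 11423, shift -> 14
byte 2=0xCE: payload=0x4E=78, contrib = 78<<14 = 1277952; acc -> 1289375, shift -> 21
byte 3=0x4A: payload=0x4A=74, contrib = 74<<21 = 155189248; acc -> 156478623, shift -> 28

Answer: acc=31 shift=7
acc=11423 shift=14
acc=1289375 shift=21
acc=156478623 shift=28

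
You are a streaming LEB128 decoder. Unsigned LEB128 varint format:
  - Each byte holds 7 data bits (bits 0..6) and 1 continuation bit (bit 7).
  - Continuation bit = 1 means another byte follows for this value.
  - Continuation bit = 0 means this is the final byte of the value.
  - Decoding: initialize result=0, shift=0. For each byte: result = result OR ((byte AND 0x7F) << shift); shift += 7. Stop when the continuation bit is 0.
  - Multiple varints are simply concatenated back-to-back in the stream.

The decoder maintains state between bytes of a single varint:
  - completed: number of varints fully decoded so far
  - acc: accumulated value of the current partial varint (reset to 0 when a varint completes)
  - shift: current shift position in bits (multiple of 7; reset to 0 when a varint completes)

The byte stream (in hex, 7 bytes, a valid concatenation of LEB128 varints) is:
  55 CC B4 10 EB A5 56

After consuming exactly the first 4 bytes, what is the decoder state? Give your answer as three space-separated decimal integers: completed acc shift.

byte[0]=0x55 cont=0 payload=0x55: varint #1 complete (value=85); reset -> completed=1 acc=0 shift=0
byte[1]=0xCC cont=1 payload=0x4C: acc |= 76<<0 -> completed=1 acc=76 shift=7
byte[2]=0xB4 cont=1 payload=0x34: acc |= 52<<7 -> completed=1 acc=6732 shift=14
byte[3]=0x10 cont=0 payload=0x10: varint #2 complete (value=268876); reset -> completed=2 acc=0 shift=0

Answer: 2 0 0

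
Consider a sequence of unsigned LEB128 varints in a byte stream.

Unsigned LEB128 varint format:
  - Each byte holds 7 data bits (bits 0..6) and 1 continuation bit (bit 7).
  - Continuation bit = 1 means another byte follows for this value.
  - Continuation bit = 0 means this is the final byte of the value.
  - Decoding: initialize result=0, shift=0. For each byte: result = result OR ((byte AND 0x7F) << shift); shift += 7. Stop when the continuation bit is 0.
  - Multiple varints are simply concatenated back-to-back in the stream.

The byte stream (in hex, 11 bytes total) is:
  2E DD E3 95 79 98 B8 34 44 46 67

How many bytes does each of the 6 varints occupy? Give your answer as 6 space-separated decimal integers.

Answer: 1 4 3 1 1 1

Derivation:
  byte[0]=0x2E cont=0 payload=0x2E=46: acc |= 46<<0 -> acc=46 shift=7 [end]
Varint 1: bytes[0:1] = 2E -> value 46 (1 byte(s))
  byte[1]=0xDD cont=1 payload=0x5D=93: acc |= 93<<0 -> acc=93 shift=7
  byte[2]=0xE3 cont=1 payload=0x63=99: acc |= 99<<7 -> acc=12765 shift=14
  byte[3]=0x95 cont=1 payload=0x15=21: acc |= 21<<14 -> acc=356829 shift=21
  byte[4]=0x79 cont=0 payload=0x79=121: acc |= 121<<21 -> acc=254112221 shift=28 [end]
Varint 2: bytes[1:5] = DD E3 95 79 -> value 254112221 (4 byte(s))
  byte[5]=0x98 cont=1 payload=0x18=24: acc |= 24<<0 -> acc=24 shift=7
  byte[6]=0xB8 cont=1 payload=0x38=56: acc |= 56<<7 -> acc=7192 shift=14
  byte[7]=0x34 cont=0 payload=0x34=52: acc |= 52<<14 -> acc=859160 shift=21 [end]
Varint 3: bytes[5:8] = 98 B8 34 -> value 859160 (3 byte(s))
  byte[8]=0x44 cont=0 payload=0x44=68: acc |= 68<<0 -> acc=68 shift=7 [end]
Varint 4: bytes[8:9] = 44 -> value 68 (1 byte(s))
  byte[9]=0x46 cont=0 payload=0x46=70: acc |= 70<<0 -> acc=70 shift=7 [end]
Varint 5: bytes[9:10] = 46 -> value 70 (1 byte(s))
  byte[10]=0x67 cont=0 payload=0x67=103: acc |= 103<<0 -> acc=103 shift=7 [end]
Varint 6: bytes[10:11] = 67 -> value 103 (1 byte(s))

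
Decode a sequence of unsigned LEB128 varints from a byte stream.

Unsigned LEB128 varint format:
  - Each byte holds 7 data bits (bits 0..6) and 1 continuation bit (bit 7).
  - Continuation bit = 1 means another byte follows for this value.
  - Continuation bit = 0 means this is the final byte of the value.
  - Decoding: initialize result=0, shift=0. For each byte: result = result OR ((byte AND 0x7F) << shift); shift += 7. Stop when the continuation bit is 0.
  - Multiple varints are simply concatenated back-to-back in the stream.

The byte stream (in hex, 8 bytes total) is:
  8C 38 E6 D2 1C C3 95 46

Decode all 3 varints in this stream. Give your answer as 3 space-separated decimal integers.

  byte[0]=0x8C cont=1 payload=0x0C=12: acc |= 12<<0 -> acc=12 shift=7
  byte[1]=0x38 cont=0 payload=0x38=56: acc |= 56<<7 -> acc=7180 shift=14 [end]
Varint 1: bytes[0:2] = 8C 38 -> value 7180 (2 byte(s))
  byte[2]=0xE6 cont=1 payload=0x66=102: acc |= 102<<0 -> acc=102 shift=7
  byte[3]=0xD2 cont=1 payload=0x52=82: acc |= 82<<7 -> acc=10598 shift=14
  byte[4]=0x1C cont=0 payload=0x1C=28: acc |= 28<<14 -> acc=469350 shift=21 [end]
Varint 2: bytes[2:5] = E6 D2 1C -> value 469350 (3 byte(s))
  byte[5]=0xC3 cont=1 payload=0x43=67: acc |= 67<<0 -> acc=67 shift=7
  byte[6]=0x95 cont=1 payload=0x15=21: acc |= 21<<7 -> acc=2755 shift=14
  byte[7]=0x46 cont=0 payload=0x46=70: acc |= 70<<14 -> acc=1149635 shift=21 [end]
Varint 3: bytes[5:8] = C3 95 46 -> value 1149635 (3 byte(s))

Answer: 7180 469350 1149635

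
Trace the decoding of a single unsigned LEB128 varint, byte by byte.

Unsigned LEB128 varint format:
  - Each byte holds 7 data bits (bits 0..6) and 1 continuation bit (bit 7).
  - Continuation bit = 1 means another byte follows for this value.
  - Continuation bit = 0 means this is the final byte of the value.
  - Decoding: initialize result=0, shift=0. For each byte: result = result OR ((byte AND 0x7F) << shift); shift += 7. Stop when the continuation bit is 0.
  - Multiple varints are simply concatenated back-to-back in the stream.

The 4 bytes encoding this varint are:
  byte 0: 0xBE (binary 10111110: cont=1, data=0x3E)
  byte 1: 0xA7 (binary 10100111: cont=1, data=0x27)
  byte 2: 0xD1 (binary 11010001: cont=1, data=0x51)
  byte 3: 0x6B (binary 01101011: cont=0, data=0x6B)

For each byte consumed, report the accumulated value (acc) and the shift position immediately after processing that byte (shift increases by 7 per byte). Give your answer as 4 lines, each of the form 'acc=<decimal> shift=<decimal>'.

Answer: acc=62 shift=7
acc=5054 shift=14
acc=1332158 shift=21
acc=225727422 shift=28

Derivation:
byte 0=0xBE: payload=0x3E=62, contrib = 62<<0 = 62; acc -> 62, shift -> 7
byte 1=0xA7: payload=0x27=39, contrib = 39<<7 = 4992; acc -> 5054, shift -> 14
byte 2=0xD1: payload=0x51=81, contrib = 81<<14 = 1327104; acc -> 1332158, shift -> 21
byte 3=0x6B: payload=0x6B=107, contrib = 107<<21 = 224395264; acc -> 225727422, shift -> 28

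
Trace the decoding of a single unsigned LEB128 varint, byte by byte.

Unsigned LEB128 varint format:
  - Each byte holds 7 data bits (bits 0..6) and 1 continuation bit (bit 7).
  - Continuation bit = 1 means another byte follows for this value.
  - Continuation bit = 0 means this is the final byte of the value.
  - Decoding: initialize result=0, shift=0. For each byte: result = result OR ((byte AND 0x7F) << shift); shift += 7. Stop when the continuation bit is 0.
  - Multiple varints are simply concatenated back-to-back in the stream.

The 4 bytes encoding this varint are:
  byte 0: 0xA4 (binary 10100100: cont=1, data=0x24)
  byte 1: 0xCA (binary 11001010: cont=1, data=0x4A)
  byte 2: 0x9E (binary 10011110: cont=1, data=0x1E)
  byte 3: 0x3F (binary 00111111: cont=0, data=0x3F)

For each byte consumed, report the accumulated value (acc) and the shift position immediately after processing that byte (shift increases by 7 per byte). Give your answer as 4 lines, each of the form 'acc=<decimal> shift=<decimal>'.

byte 0=0xA4: payload=0x24=36, contrib = 36<<0 = 36; acc -> 36, shift -> 7
byte 1=0xCA: payload=0x4A=74, contrib = 74<<7 = 9472; acc -> 9508, shift -> 14
byte 2=0x9E: payload=0x1E=30, contrib = 30<<14 = 491520; acc -> 501028, shift -> 21
byte 3=0x3F: payload=0x3F=63, contrib = 63<<21 = 132120576; acc -> 132621604, shift -> 28

Answer: acc=36 shift=7
acc=9508 shift=14
acc=501028 shift=21
acc=132621604 shift=28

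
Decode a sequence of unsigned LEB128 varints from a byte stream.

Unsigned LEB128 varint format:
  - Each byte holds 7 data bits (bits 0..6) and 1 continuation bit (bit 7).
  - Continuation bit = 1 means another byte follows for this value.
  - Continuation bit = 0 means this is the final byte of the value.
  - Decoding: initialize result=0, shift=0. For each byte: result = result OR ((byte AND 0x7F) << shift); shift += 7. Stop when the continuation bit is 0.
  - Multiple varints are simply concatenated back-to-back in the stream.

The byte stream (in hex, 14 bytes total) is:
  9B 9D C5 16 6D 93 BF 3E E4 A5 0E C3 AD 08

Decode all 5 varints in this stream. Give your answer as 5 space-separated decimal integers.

Answer: 47271579 109 1023891 234212 136899

Derivation:
  byte[0]=0x9B cont=1 payload=0x1B=27: acc |= 27<<0 -> acc=27 shift=7
  byte[1]=0x9D cont=1 payload=0x1D=29: acc |= 29<<7 -> acc=3739 shift=14
  byte[2]=0xC5 cont=1 payload=0x45=69: acc |= 69<<14 -> acc=1134235 shift=21
  byte[3]=0x16 cont=0 payload=0x16=22: acc |= 22<<21 -> acc=47271579 shift=28 [end]
Varint 1: bytes[0:4] = 9B 9D C5 16 -> value 47271579 (4 byte(s))
  byte[4]=0x6D cont=0 payload=0x6D=109: acc |= 109<<0 -> acc=109 shift=7 [end]
Varint 2: bytes[4:5] = 6D -> value 109 (1 byte(s))
  byte[5]=0x93 cont=1 payload=0x13=19: acc |= 19<<0 -> acc=19 shift=7
  byte[6]=0xBF cont=1 payload=0x3F=63: acc |= 63<<7 -> acc=8083 shift=14
  byte[7]=0x3E cont=0 payload=0x3E=62: acc |= 62<<14 -> acc=1023891 shift=21 [end]
Varint 3: bytes[5:8] = 93 BF 3E -> value 1023891 (3 byte(s))
  byte[8]=0xE4 cont=1 payload=0x64=100: acc |= 100<<0 -> acc=100 shift=7
  byte[9]=0xA5 cont=1 payload=0x25=37: acc |= 37<<7 -> acc=4836 shift=14
  byte[10]=0x0E cont=0 payload=0x0E=14: acc |= 14<<14 -> acc=234212 shift=21 [end]
Varint 4: bytes[8:11] = E4 A5 0E -> value 234212 (3 byte(s))
  byte[11]=0xC3 cont=1 payload=0x43=67: acc |= 67<<0 -> acc=67 shift=7
  byte[12]=0xAD cont=1 payload=0x2D=45: acc |= 45<<7 -> acc=5827 shift=14
  byte[13]=0x08 cont=0 payload=0x08=8: acc |= 8<<14 -> acc=136899 shift=21 [end]
Varint 5: bytes[11:14] = C3 AD 08 -> value 136899 (3 byte(s))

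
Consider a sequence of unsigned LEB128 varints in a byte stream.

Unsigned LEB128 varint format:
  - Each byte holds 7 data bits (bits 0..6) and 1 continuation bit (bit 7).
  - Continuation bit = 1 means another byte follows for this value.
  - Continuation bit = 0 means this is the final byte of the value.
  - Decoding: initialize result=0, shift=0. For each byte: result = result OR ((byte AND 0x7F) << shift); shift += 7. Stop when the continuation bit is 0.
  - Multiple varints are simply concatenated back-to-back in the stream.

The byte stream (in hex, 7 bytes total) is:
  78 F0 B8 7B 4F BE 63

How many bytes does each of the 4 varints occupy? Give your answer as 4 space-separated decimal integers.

Answer: 1 3 1 2

Derivation:
  byte[0]=0x78 cont=0 payload=0x78=120: acc |= 120<<0 -> acc=120 shift=7 [end]
Varint 1: bytes[0:1] = 78 -> value 120 (1 byte(s))
  byte[1]=0xF0 cont=1 payload=0x70=112: acc |= 112<<0 -> acc=112 shift=7
  byte[2]=0xB8 cont=1 payload=0x38=56: acc |= 56<<7 -> acc=7280 shift=14
  byte[3]=0x7B cont=0 payload=0x7B=123: acc |= 123<<14 -> acc=2022512 shift=21 [end]
Varint 2: bytes[1:4] = F0 B8 7B -> value 2022512 (3 byte(s))
  byte[4]=0x4F cont=0 payload=0x4F=79: acc |= 79<<0 -> acc=79 shift=7 [end]
Varint 3: bytes[4:5] = 4F -> value 79 (1 byte(s))
  byte[5]=0xBE cont=1 payload=0x3E=62: acc |= 62<<0 -> acc=62 shift=7
  byte[6]=0x63 cont=0 payload=0x63=99: acc |= 99<<7 -> acc=12734 shift=14 [end]
Varint 4: bytes[5:7] = BE 63 -> value 12734 (2 byte(s))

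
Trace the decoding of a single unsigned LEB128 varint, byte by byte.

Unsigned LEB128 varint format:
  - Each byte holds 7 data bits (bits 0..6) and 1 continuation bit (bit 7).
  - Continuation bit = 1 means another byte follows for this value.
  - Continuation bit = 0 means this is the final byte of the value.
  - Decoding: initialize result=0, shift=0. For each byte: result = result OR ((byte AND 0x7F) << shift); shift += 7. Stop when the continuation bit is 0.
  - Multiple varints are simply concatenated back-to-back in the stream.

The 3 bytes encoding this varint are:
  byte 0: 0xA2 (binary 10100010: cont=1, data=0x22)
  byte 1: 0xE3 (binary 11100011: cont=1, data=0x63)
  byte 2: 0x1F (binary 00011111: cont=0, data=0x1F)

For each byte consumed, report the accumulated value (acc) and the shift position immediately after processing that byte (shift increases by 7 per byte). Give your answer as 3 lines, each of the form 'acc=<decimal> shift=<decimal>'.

byte 0=0xA2: payload=0x22=34, contrib = 34<<0 = 34; acc -> 34, shift -> 7
byte 1=0xE3: payload=0x63=99, contrib = 99<<7 = 12672; acc -> 12706, shift -> 14
byte 2=0x1F: payload=0x1F=31, contrib = 31<<14 = 507904; acc -> 520610, shift -> 21

Answer: acc=34 shift=7
acc=12706 shift=14
acc=520610 shift=21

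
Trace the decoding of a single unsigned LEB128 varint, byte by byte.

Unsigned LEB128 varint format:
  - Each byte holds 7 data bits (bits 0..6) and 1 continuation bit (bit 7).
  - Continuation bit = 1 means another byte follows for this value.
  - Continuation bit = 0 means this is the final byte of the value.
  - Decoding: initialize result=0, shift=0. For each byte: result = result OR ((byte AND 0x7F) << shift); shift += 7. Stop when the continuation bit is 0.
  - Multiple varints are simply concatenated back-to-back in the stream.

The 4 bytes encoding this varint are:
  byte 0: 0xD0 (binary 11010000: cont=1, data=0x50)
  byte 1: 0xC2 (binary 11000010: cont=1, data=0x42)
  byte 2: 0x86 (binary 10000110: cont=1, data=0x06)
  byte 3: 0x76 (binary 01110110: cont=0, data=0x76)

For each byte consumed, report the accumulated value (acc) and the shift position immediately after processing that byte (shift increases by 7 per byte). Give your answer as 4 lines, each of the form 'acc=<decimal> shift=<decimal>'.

byte 0=0xD0: payload=0x50=80, contrib = 80<<0 = 80; acc -> 80, shift -> 7
byte 1=0xC2: payload=0x42=66, contrib = 66<<7 = 8448; acc -> 8528, shift -> 14
byte 2=0x86: payload=0x06=6, contrib = 6<<14 = 98304; acc -> 106832, shift -> 21
byte 3=0x76: payload=0x76=118, contrib = 118<<21 = 247463936; acc -> 247570768, shift -> 28

Answer: acc=80 shift=7
acc=8528 shift=14
acc=106832 shift=21
acc=247570768 shift=28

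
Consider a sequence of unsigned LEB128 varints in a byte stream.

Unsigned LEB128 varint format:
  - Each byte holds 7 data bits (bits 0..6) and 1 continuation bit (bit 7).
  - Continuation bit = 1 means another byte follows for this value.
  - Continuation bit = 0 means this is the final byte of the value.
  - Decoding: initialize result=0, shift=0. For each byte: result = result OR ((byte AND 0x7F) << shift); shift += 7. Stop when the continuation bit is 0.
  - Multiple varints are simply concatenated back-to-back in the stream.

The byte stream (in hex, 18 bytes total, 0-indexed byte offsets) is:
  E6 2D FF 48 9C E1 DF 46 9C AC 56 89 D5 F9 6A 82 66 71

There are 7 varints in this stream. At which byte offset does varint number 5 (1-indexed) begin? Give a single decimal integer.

Answer: 11

Derivation:
  byte[0]=0xE6 cont=1 payload=0x66=102: acc |= 102<<0 -> acc=102 shift=7
  byte[1]=0x2D cont=0 payload=0x2D=45: acc |= 45<<7 -> acc=5862 shift=14 [end]
Varint 1: bytes[0:2] = E6 2D -> value 5862 (2 byte(s))
  byte[2]=0xFF cont=1 payload=0x7F=127: acc |= 127<<0 -> acc=127 shift=7
  byte[3]=0x48 cont=0 payload=0x48=72: acc |= 72<<7 -> acc=9343 shift=14 [end]
Varint 2: bytes[2:4] = FF 48 -> value 9343 (2 byte(s))
  byte[4]=0x9C cont=1 payload=0x1C=28: acc |= 28<<0 -> acc=28 shift=7
  byte[5]=0xE1 cont=1 payload=0x61=97: acc |= 97<<7 -> acc=12444 shift=14
  byte[6]=0xDF cont=1 payload=0x5F=95: acc |= 95<<14 -> acc=1568924 shift=21
  byte[7]=0x46 cont=0 payload=0x46=70: acc |= 70<<21 -> acc=148369564 shift=28 [end]
Varint 3: bytes[4:8] = 9C E1 DF 46 -> value 148369564 (4 byte(s))
  byte[8]=0x9C cont=1 payload=0x1C=28: acc |= 28<<0 -> acc=28 shift=7
  byte[9]=0xAC cont=1 payload=0x2C=44: acc |= 44<<7 -> acc=5660 shift=14
  byte[10]=0x56 cont=0 payload=0x56=86: acc |= 86<<14 -> acc=1414684 shift=21 [end]
Varint 4: bytes[8:11] = 9C AC 56 -> value 1414684 (3 byte(s))
  byte[11]=0x89 cont=1 payload=0x09=9: acc |= 9<<0 -> acc=9 shift=7
  byte[12]=0xD5 cont=1 payload=0x55=85: acc |= 85<<7 -> acc=10889 shift=14
  byte[13]=0xF9 cont=1 payload=0x79=121: acc |= 121<<14 -> acc=1993353 shift=21
  byte[14]=0x6A cont=0 payload=0x6A=106: acc |= 106<<21 -> acc=224291465 shift=28 [end]
Varint 5: bytes[11:15] = 89 D5 F9 6A -> value 224291465 (4 byte(s))
  byte[15]=0x82 cont=1 payload=0x02=2: acc |= 2<<0 -> acc=2 shift=7
  byte[16]=0x66 cont=0 payload=0x66=102: acc |= 102<<7 -> acc=13058 shift=14 [end]
Varint 6: bytes[15:17] = 82 66 -> value 13058 (2 byte(s))
  byte[17]=0x71 cont=0 payload=0x71=113: acc |= 113<<0 -> acc=113 shift=7 [end]
Varint 7: bytes[17:18] = 71 -> value 113 (1 byte(s))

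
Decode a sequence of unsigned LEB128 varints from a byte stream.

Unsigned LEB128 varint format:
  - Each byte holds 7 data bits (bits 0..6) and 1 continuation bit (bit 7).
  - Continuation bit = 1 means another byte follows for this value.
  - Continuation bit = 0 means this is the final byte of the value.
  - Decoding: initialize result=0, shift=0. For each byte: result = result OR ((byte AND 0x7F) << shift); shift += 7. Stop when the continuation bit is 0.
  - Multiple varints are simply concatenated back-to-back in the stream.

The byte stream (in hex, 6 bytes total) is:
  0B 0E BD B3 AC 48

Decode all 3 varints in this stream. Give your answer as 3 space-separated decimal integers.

Answer: 11 14 151722429

Derivation:
  byte[0]=0x0B cont=0 payload=0x0B=11: acc |= 11<<0 -> acc=11 shift=7 [end]
Varint 1: bytes[0:1] = 0B -> value 11 (1 byte(s))
  byte[1]=0x0E cont=0 payload=0x0E=14: acc |= 14<<0 -> acc=14 shift=7 [end]
Varint 2: bytes[1:2] = 0E -> value 14 (1 byte(s))
  byte[2]=0xBD cont=1 payload=0x3D=61: acc |= 61<<0 -> acc=61 shift=7
  byte[3]=0xB3 cont=1 payload=0x33=51: acc |= 51<<7 -> acc=6589 shift=14
  byte[4]=0xAC cont=1 payload=0x2C=44: acc |= 44<<14 -> acc=727485 shift=21
  byte[5]=0x48 cont=0 payload=0x48=72: acc |= 72<<21 -> acc=151722429 shift=28 [end]
Varint 3: bytes[2:6] = BD B3 AC 48 -> value 151722429 (4 byte(s))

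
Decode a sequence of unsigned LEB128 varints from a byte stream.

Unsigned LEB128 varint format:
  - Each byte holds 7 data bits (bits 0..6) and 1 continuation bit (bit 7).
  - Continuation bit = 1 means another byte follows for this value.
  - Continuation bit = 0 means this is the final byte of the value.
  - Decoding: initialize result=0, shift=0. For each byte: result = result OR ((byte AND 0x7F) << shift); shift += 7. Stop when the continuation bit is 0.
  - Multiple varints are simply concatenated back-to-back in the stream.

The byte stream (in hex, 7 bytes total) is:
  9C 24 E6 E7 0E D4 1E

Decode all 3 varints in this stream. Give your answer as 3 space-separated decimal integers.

  byte[0]=0x9C cont=1 payload=0x1C=28: acc |= 28<<0 -> acc=28 shift=7
  byte[1]=0x24 cont=0 payload=0x24=36: acc |= 36<<7 -> acc=4636 shift=14 [end]
Varint 1: bytes[0:2] = 9C 24 -> value 4636 (2 byte(s))
  byte[2]=0xE6 cont=1 payload=0x66=102: acc |= 102<<0 -> acc=102 shift=7
  byte[3]=0xE7 cont=1 payload=0x67=103: acc |= 103<<7 -> acc=13286 shift=14
  byte[4]=0x0E cont=0 payload=0x0E=14: acc |= 14<<14 -> acc=242662 shift=21 [end]
Varint 2: bytes[2:5] = E6 E7 0E -> value 242662 (3 byte(s))
  byte[5]=0xD4 cont=1 payload=0x54=84: acc |= 84<<0 -> acc=84 shift=7
  byte[6]=0x1E cont=0 payload=0x1E=30: acc |= 30<<7 -> acc=3924 shift=14 [end]
Varint 3: bytes[5:7] = D4 1E -> value 3924 (2 byte(s))

Answer: 4636 242662 3924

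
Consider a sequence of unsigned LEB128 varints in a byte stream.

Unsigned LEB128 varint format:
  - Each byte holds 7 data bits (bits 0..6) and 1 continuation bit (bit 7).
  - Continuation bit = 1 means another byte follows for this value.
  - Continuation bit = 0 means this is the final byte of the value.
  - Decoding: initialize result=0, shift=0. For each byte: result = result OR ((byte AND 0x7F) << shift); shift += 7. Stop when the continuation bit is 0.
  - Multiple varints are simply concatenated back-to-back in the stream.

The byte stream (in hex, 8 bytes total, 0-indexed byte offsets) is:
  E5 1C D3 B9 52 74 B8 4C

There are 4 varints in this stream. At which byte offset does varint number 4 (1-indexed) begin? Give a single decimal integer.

  byte[0]=0xE5 cont=1 payload=0x65=101: acc |= 101<<0 -> acc=101 shift=7
  byte[1]=0x1C cont=0 payload=0x1C=28: acc |= 28<<7 -> acc=3685 shift=14 [end]
Varint 1: bytes[0:2] = E5 1C -> value 3685 (2 byte(s))
  byte[2]=0xD3 cont=1 payload=0x53=83: acc |= 83<<0 -> acc=83 shift=7
  byte[3]=0xB9 cont=1 payload=0x39=57: acc |= 57<<7 -> acc=7379 shift=14
  byte[4]=0x52 cont=0 payload=0x52=82: acc |= 82<<14 -> acc=1350867 shift=21 [end]
Varint 2: bytes[2:5] = D3 B9 52 -> value 1350867 (3 byte(s))
  byte[5]=0x74 cont=0 payload=0x74=116: acc |= 116<<0 -> acc=116 shift=7 [end]
Varint 3: bytes[5:6] = 74 -> value 116 (1 byte(s))
  byte[6]=0xB8 cont=1 payload=0x38=56: acc |= 56<<0 -> acc=56 shift=7
  byte[7]=0x4C cont=0 payload=0x4C=76: acc |= 76<<7 -> acc=9784 shift=14 [end]
Varint 4: bytes[6:8] = B8 4C -> value 9784 (2 byte(s))

Answer: 6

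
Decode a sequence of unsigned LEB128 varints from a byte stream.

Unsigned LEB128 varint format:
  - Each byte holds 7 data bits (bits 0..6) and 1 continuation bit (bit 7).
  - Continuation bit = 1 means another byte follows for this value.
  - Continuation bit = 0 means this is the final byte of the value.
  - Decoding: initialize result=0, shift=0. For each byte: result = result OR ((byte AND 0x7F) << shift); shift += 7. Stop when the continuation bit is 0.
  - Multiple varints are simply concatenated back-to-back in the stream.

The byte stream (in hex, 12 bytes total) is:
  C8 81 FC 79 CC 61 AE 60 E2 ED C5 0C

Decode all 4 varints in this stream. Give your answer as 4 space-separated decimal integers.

  byte[0]=0xC8 cont=1 payload=0x48=72: acc |= 72<<0 -> acc=72 shift=7
  byte[1]=0x81 cont=1 payload=0x01=1: acc |= 1<<7 -> acc=200 shift=14
  byte[2]=0xFC cont=1 payload=0x7C=124: acc |= 124<<14 -> acc=2031816 shift=21
  byte[3]=0x79 cont=0 payload=0x79=121: acc |= 121<<21 -> acc=255787208 shift=28 [end]
Varint 1: bytes[0:4] = C8 81 FC 79 -> value 255787208 (4 byte(s))
  byte[4]=0xCC cont=1 payload=0x4C=76: acc |= 76<<0 -> acc=76 shift=7
  byte[5]=0x61 cont=0 payload=0x61=97: acc |= 97<<7 -> acc=12492 shift=14 [end]
Varint 2: bytes[4:6] = CC 61 -> value 12492 (2 byte(s))
  byte[6]=0xAE cont=1 payload=0x2E=46: acc |= 46<<0 -> acc=46 shift=7
  byte[7]=0x60 cont=0 payload=0x60=96: acc |= 96<<7 -> acc=12334 shift=14 [end]
Varint 3: bytes[6:8] = AE 60 -> value 12334 (2 byte(s))
  byte[8]=0xE2 cont=1 payload=0x62=98: acc |= 98<<0 -> acc=98 shift=7
  byte[9]=0xED cont=1 payload=0x6D=109: acc |= 109<<7 -> acc=14050 shift=14
  byte[10]=0xC5 cont=1 payload=0x45=69: acc |= 69<<14 -> acc=1144546 shift=21
  byte[11]=0x0C cont=0 payload=0x0C=12: acc |= 12<<21 -> acc=26310370 shift=28 [end]
Varint 4: bytes[8:12] = E2 ED C5 0C -> value 26310370 (4 byte(s))

Answer: 255787208 12492 12334 26310370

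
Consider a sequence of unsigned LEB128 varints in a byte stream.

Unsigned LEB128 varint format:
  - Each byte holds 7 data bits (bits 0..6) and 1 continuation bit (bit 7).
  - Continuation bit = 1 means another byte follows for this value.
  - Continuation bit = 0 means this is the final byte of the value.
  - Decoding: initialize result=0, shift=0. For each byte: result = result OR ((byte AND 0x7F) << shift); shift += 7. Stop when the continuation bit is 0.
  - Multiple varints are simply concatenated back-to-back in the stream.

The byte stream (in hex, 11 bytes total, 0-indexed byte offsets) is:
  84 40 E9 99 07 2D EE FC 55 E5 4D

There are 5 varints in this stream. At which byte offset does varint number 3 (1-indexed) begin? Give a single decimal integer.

Answer: 5

Derivation:
  byte[0]=0x84 cont=1 payload=0x04=4: acc |= 4<<0 -> acc=4 shift=7
  byte[1]=0x40 cont=0 payload=0x40=64: acc |= 64<<7 -> acc=8196 shift=14 [end]
Varint 1: bytes[0:2] = 84 40 -> value 8196 (2 byte(s))
  byte[2]=0xE9 cont=1 payload=0x69=105: acc |= 105<<0 -> acc=105 shift=7
  byte[3]=0x99 cont=1 payload=0x19=25: acc |= 25<<7 -> acc=3305 shift=14
  byte[4]=0x07 cont=0 payload=0x07=7: acc |= 7<<14 -> acc=117993 shift=21 [end]
Varint 2: bytes[2:5] = E9 99 07 -> value 117993 (3 byte(s))
  byte[5]=0x2D cont=0 payload=0x2D=45: acc |= 45<<0 -> acc=45 shift=7 [end]
Varint 3: bytes[5:6] = 2D -> value 45 (1 byte(s))
  byte[6]=0xEE cont=1 payload=0x6E=110: acc |= 110<<0 -> acc=110 shift=7
  byte[7]=0xFC cont=1 payload=0x7C=124: acc |= 124<<7 -> acc=15982 shift=14
  byte[8]=0x55 cont=0 payload=0x55=85: acc |= 85<<14 -> acc=1408622 shift=21 [end]
Varint 4: bytes[6:9] = EE FC 55 -> value 1408622 (3 byte(s))
  byte[9]=0xE5 cont=1 payload=0x65=101: acc |= 101<<0 -> acc=101 shift=7
  byte[10]=0x4D cont=0 payload=0x4D=77: acc |= 77<<7 -> acc=9957 shift=14 [end]
Varint 5: bytes[9:11] = E5 4D -> value 9957 (2 byte(s))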